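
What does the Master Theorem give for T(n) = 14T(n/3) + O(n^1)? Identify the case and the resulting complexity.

Master Theorem for T(n) = 14T(n/3) + O(n^1):

a = 14, b = 3, c = 1
log_b(a) = log_3(14) = 2.4022

Case 1: c = 1 < log_3(14) = 2.4022
T(n) = O(n^(log_3 14))

For T(n) = 14T(n/3) + O(n^1): log_3(14) = 2.4022. This is Case 1 of the Master Theorem (c < log_b(a), work dominated by leaves), giving O(n^(log_3 14)).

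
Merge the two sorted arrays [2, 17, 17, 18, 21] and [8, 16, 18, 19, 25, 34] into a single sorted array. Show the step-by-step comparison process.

Merging process:

Compare 2 vs 8: take 2 from left. Merged: [2]
Compare 17 vs 8: take 8 from right. Merged: [2, 8]
Compare 17 vs 16: take 16 from right. Merged: [2, 8, 16]
Compare 17 vs 18: take 17 from left. Merged: [2, 8, 16, 17]
Compare 17 vs 18: take 17 from left. Merged: [2, 8, 16, 17, 17]
Compare 18 vs 18: take 18 from left. Merged: [2, 8, 16, 17, 17, 18]
Compare 21 vs 18: take 18 from right. Merged: [2, 8, 16, 17, 17, 18, 18]
Compare 21 vs 19: take 19 from right. Merged: [2, 8, 16, 17, 17, 18, 18, 19]
Compare 21 vs 25: take 21 from left. Merged: [2, 8, 16, 17, 17, 18, 18, 19, 21]
Append remaining from right: [25, 34]. Merged: [2, 8, 16, 17, 17, 18, 18, 19, 21, 25, 34]

Final merged array: [2, 8, 16, 17, 17, 18, 18, 19, 21, 25, 34]
Total comparisons: 9

The merged array is [2, 8, 16, 17, 17, 18, 18, 19, 21, 25, 34], requiring 9 comparisons. The merge step runs in O(n) time where n is the total number of elements.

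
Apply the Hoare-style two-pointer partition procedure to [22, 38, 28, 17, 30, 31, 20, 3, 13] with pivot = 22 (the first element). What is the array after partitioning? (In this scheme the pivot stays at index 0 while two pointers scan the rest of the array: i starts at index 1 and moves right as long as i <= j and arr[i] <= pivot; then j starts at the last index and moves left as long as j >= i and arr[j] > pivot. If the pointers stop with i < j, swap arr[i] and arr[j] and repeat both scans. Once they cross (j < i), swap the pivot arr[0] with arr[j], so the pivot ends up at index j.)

Hoare-style two-pointer partition with pivot = 22:

Initial array: [22, 38, 28, 17, 30, 31, 20, 3, 13]

Pointers start at i = 1, j = 8.
i stops at index 1 (arr[1]=38 > 22), j stops at index 8 (arr[8]=13 <= 22): swap arr[1] and arr[8], array becomes [22, 13, 28, 17, 30, 31, 20, 3, 38]
i stops at index 2 (arr[2]=28 > 22), j stops at index 7 (arr[7]=3 <= 22): swap arr[2] and arr[7], array becomes [22, 13, 3, 17, 30, 31, 20, 28, 38]
i stops at index 4 (arr[4]=30 > 22), j stops at index 6 (arr[6]=20 <= 22): swap arr[4] and arr[6], array becomes [22, 13, 3, 17, 20, 31, 30, 28, 38]
i ends at 5, j ends at 4: the pointers have crossed (j < i), so scanning stops.

Swap pivot arr[0] with arr[4] to place pivot at position 4: [20, 13, 3, 17, 22, 31, 30, 28, 38]
Pivot position: 4

After partitioning with pivot 22, the array becomes [20, 13, 3, 17, 22, 31, 30, 28, 38]. The pivot is placed at index 4. All elements to the left of the pivot are <= 22, and all elements to the right are > 22.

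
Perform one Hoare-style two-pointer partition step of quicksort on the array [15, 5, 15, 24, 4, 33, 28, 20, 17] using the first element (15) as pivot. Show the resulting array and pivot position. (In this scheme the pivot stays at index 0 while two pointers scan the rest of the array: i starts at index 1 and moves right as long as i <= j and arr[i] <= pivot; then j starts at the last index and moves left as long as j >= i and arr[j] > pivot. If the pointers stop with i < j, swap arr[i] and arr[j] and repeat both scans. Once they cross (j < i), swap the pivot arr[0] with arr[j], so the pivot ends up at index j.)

Hoare-style two-pointer partition with pivot = 15:

Initial array: [15, 5, 15, 24, 4, 33, 28, 20, 17]

Pointers start at i = 1, j = 8.
i stops at index 3 (arr[3]=24 > 15), j stops at index 4 (arr[4]=4 <= 15): swap arr[3] and arr[4], array becomes [15, 5, 15, 4, 24, 33, 28, 20, 17]
i ends at 4, j ends at 3: the pointers have crossed (j < i), so scanning stops.

Swap pivot arr[0] with arr[3] to place pivot at position 3: [4, 5, 15, 15, 24, 33, 28, 20, 17]
Pivot position: 3

After partitioning with pivot 15, the array becomes [4, 5, 15, 15, 24, 33, 28, 20, 17]. The pivot is placed at index 3. All elements to the left of the pivot are <= 15, and all elements to the right are > 15.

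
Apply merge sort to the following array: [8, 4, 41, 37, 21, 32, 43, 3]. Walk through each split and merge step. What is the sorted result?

Merge sort trace:

Split: [8, 4, 41, 37, 21, 32, 43, 3] -> [8, 4, 41, 37] and [21, 32, 43, 3]
  Split: [8, 4, 41, 37] -> [8, 4] and [41, 37]
    Split: [8, 4] -> [8] and [4]
    Merge: [8] + [4] -> [4, 8]
    Split: [41, 37] -> [41] and [37]
    Merge: [41] + [37] -> [37, 41]
  Merge: [4, 8] + [37, 41] -> [4, 8, 37, 41]
  Split: [21, 32, 43, 3] -> [21, 32] and [43, 3]
    Split: [21, 32] -> [21] and [32]
    Merge: [21] + [32] -> [21, 32]
    Split: [43, 3] -> [43] and [3]
    Merge: [43] + [3] -> [3, 43]
  Merge: [21, 32] + [3, 43] -> [3, 21, 32, 43]
Merge: [4, 8, 37, 41] + [3, 21, 32, 43] -> [3, 4, 8, 21, 32, 37, 41, 43]

Final sorted array: [3, 4, 8, 21, 32, 37, 41, 43]

The merge sort proceeds by recursively splitting the array and merging sorted halves.
After all merges, the sorted array is [3, 4, 8, 21, 32, 37, 41, 43].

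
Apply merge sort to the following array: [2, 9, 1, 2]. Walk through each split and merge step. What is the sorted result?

Merge sort trace:

Split: [2, 9, 1, 2] -> [2, 9] and [1, 2]
  Split: [2, 9] -> [2] and [9]
  Merge: [2] + [9] -> [2, 9]
  Split: [1, 2] -> [1] and [2]
  Merge: [1] + [2] -> [1, 2]
Merge: [2, 9] + [1, 2] -> [1, 2, 2, 9]

Final sorted array: [1, 2, 2, 9]

The merge sort proceeds by recursively splitting the array and merging sorted halves.
After all merges, the sorted array is [1, 2, 2, 9].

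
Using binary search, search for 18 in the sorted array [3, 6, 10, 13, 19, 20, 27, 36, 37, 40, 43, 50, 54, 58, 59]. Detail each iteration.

Binary search for 18 in [3, 6, 10, 13, 19, 20, 27, 36, 37, 40, 43, 50, 54, 58, 59]:

lo=0, hi=14, mid=7, arr[mid]=36 -> 36 > 18, search left half
lo=0, hi=6, mid=3, arr[mid]=13 -> 13 < 18, search right half
lo=4, hi=6, mid=5, arr[mid]=20 -> 20 > 18, search left half
lo=4, hi=4, mid=4, arr[mid]=19 -> 19 > 18, search left half
lo=4 > hi=3, target 18 not found

Binary search determines that 18 is not in the array after 4 comparisons. The search space was exhausted without finding the target.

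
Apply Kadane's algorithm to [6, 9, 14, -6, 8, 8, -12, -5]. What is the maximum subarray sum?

Using Kadane's algorithm on [6, 9, 14, -6, 8, 8, -12, -5]:

Scanning through the array:
Position 1 (value 9): max_ending_here = 15, max_so_far = 15
Position 2 (value 14): max_ending_here = 29, max_so_far = 29
Position 3 (value -6): max_ending_here = 23, max_so_far = 29
Position 4 (value 8): max_ending_here = 31, max_so_far = 31
Position 5 (value 8): max_ending_here = 39, max_so_far = 39
Position 6 (value -12): max_ending_here = 27, max_so_far = 39
Position 7 (value -5): max_ending_here = 22, max_so_far = 39

Maximum subarray: [6, 9, 14, -6, 8, 8]
Maximum sum: 39

The maximum subarray is [6, 9, 14, -6, 8, 8] with sum 39. This subarray runs from index 0 to index 5.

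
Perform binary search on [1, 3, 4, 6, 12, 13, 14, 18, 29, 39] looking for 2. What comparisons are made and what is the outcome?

Binary search for 2 in [1, 3, 4, 6, 12, 13, 14, 18, 29, 39]:

lo=0, hi=9, mid=4, arr[mid]=12 -> 12 > 2, search left half
lo=0, hi=3, mid=1, arr[mid]=3 -> 3 > 2, search left half
lo=0, hi=0, mid=0, arr[mid]=1 -> 1 < 2, search right half
lo=1 > hi=0, target 2 not found

Binary search determines that 2 is not in the array after 3 comparisons. The search space was exhausted without finding the target.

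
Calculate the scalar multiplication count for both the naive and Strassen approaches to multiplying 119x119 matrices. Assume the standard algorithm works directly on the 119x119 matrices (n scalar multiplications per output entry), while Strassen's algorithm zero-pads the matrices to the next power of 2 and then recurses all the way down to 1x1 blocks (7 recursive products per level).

Matrix multiplication for 119x119 matrices:

Strassen's algorithm requires power-of-2 dimensions. Pad 119x119 to 128x128 (next power of 2).

Standard algorithm: 119^3 = 1685159 multiplications
Strassen's algorithm: 7^(log2(128)) = 7^7 = 823543 multiplications
Savings: 1685159 - 823543 = 861616 multiplications

Standard: 1685159 multiplications (119^3). Strassen: 823543 multiplications (7^7, after padding to 128x128). Strassen reduces 8 recursive multiplications to 7 at each level.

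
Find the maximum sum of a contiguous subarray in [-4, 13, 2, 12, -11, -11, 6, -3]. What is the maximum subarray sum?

Using Kadane's algorithm on [-4, 13, 2, 12, -11, -11, 6, -3]:

Scanning through the array:
Position 1 (value 13): max_ending_here = 13, max_so_far = 13
Position 2 (value 2): max_ending_here = 15, max_so_far = 15
Position 3 (value 12): max_ending_here = 27, max_so_far = 27
Position 4 (value -11): max_ending_here = 16, max_so_far = 27
Position 5 (value -11): max_ending_here = 5, max_so_far = 27
Position 6 (value 6): max_ending_here = 11, max_so_far = 27
Position 7 (value -3): max_ending_here = 8, max_so_far = 27

Maximum subarray: [13, 2, 12]
Maximum sum: 27

The maximum subarray is [13, 2, 12] with sum 27. This subarray runs from index 1 to index 3.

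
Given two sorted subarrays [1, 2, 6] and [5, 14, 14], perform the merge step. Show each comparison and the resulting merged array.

Merging process:

Compare 1 vs 5: take 1 from left. Merged: [1]
Compare 2 vs 5: take 2 from left. Merged: [1, 2]
Compare 6 vs 5: take 5 from right. Merged: [1, 2, 5]
Compare 6 vs 14: take 6 from left. Merged: [1, 2, 5, 6]
Append remaining from right: [14, 14]. Merged: [1, 2, 5, 6, 14, 14]

Final merged array: [1, 2, 5, 6, 14, 14]
Total comparisons: 4

The merged array is [1, 2, 5, 6, 14, 14], requiring 4 comparisons. The merge step runs in O(n) time where n is the total number of elements.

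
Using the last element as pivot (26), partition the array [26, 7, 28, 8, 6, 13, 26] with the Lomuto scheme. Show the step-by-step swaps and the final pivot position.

Lomuto partition with pivot = 26:

Initial array: [26, 7, 28, 8, 6, 13, 26]

arr[0]=26 <= 26: swap with position 0, array becomes [26, 7, 28, 8, 6, 13, 26]
arr[1]=7 <= 26: swap with position 1, array becomes [26, 7, 28, 8, 6, 13, 26]
arr[2]=28 > 26: no swap
arr[3]=8 <= 26: swap with position 2, array becomes [26, 7, 8, 28, 6, 13, 26]
arr[4]=6 <= 26: swap with position 3, array becomes [26, 7, 8, 6, 28, 13, 26]
arr[5]=13 <= 26: swap with position 4, array becomes [26, 7, 8, 6, 13, 28, 26]

Place pivot at position 5: [26, 7, 8, 6, 13, 26, 28]
Pivot position: 5

After partitioning with pivot 26, the array becomes [26, 7, 8, 6, 13, 26, 28]. The pivot is placed at index 5. All elements to the left of the pivot are <= 26, and all elements to the right are > 26.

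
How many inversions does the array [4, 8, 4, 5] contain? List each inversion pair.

Finding inversions in [4, 8, 4, 5]:

(1, 2): arr[1]=8 > arr[2]=4
(1, 3): arr[1]=8 > arr[3]=5

Total inversions: 2

The array has 2 inversion(s): (1,2), (1,3). Each pair (i,j) satisfies i < j and arr[i] > arr[j].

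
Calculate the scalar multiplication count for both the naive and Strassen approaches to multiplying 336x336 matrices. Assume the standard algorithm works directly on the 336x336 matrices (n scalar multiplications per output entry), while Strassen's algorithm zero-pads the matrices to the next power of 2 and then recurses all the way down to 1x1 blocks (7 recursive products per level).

Matrix multiplication for 336x336 matrices:

Strassen's algorithm requires power-of-2 dimensions. Pad 336x336 to 512x512 (next power of 2).

Standard algorithm: 336^3 = 37933056 multiplications
Strassen's algorithm: 7^(log2(512)) = 7^9 = 40353607 multiplications
Difference: 37933056 - 40353607 = -2420551 (Strassen uses MORE here due to padding overhead — for small or just-over-power-of-2 n, padding can outweigh the per-level savings)

Standard: 37933056 multiplications (336^3). Strassen: 40353607 multiplications (7^9, after padding to 512x512). Strassen reduces 8 recursive multiplications to 7 at each level.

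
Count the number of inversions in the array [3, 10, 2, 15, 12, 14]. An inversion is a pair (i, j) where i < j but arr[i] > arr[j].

Finding inversions in [3, 10, 2, 15, 12, 14]:

(0, 2): arr[0]=3 > arr[2]=2
(1, 2): arr[1]=10 > arr[2]=2
(3, 4): arr[3]=15 > arr[4]=12
(3, 5): arr[3]=15 > arr[5]=14

Total inversions: 4

The array has 4 inversion(s): (0,2), (1,2), (3,4), (3,5). Each pair (i,j) satisfies i < j and arr[i] > arr[j].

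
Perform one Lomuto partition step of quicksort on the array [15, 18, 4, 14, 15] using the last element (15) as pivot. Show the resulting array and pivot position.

Lomuto partition with pivot = 15:

Initial array: [15, 18, 4, 14, 15]

arr[0]=15 <= 15: swap with position 0, array becomes [15, 18, 4, 14, 15]
arr[1]=18 > 15: no swap
arr[2]=4 <= 15: swap with position 1, array becomes [15, 4, 18, 14, 15]
arr[3]=14 <= 15: swap with position 2, array becomes [15, 4, 14, 18, 15]

Place pivot at position 3: [15, 4, 14, 15, 18]
Pivot position: 3

After partitioning with pivot 15, the array becomes [15, 4, 14, 15, 18]. The pivot is placed at index 3. All elements to the left of the pivot are <= 15, and all elements to the right are > 15.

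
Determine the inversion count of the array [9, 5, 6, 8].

Finding inversions in [9, 5, 6, 8]:

(0, 1): arr[0]=9 > arr[1]=5
(0, 2): arr[0]=9 > arr[2]=6
(0, 3): arr[0]=9 > arr[3]=8

Total inversions: 3

The array has 3 inversion(s): (0,1), (0,2), (0,3). Each pair (i,j) satisfies i < j and arr[i] > arr[j].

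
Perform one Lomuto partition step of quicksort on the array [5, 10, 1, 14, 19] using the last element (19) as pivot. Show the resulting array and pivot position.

Lomuto partition with pivot = 19:

Initial array: [5, 10, 1, 14, 19]

arr[0]=5 <= 19: swap with position 0, array becomes [5, 10, 1, 14, 19]
arr[1]=10 <= 19: swap with position 1, array becomes [5, 10, 1, 14, 19]
arr[2]=1 <= 19: swap with position 2, array becomes [5, 10, 1, 14, 19]
arr[3]=14 <= 19: swap with position 3, array becomes [5, 10, 1, 14, 19]

Place pivot at position 4: [5, 10, 1, 14, 19]
Pivot position: 4

After partitioning with pivot 19, the array becomes [5, 10, 1, 14, 19]. The pivot is placed at index 4. All elements to the left of the pivot are <= 19, and all elements to the right are > 19.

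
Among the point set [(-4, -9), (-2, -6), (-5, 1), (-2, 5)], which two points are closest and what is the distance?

Computing all pairwise distances among 4 points:

d((-4, -9), (-2, -6)) = 3.6056 <-- minimum
d((-4, -9), (-5, 1)) = 10.0499
d((-4, -9), (-2, 5)) = 14.1421
d((-2, -6), (-5, 1)) = 7.6158
d((-2, -6), (-2, 5)) = 11.0
d((-5, 1), (-2, 5)) = 5.0

Closest pair: (-4, -9) and (-2, -6) with distance 3.6056

The closest pair is (-4, -9) and (-2, -6) with Euclidean distance 3.6056. For 4 points, brute-force pairwise comparison is shown above. For large n, the divide-and-conquer algorithm (sort by x, recurse on halves, check the dividing strip) achieves O(n log n).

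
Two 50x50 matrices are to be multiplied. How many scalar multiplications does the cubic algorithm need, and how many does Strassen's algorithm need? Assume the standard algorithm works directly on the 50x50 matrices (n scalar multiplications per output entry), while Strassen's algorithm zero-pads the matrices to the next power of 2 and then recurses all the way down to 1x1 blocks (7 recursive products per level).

Matrix multiplication for 50x50 matrices:

Strassen's algorithm requires power-of-2 dimensions. Pad 50x50 to 64x64 (next power of 2).

Standard algorithm: 50^3 = 125000 multiplications
Strassen's algorithm: 7^(log2(64)) = 7^6 = 117649 multiplications
Savings: 125000 - 117649 = 7351 multiplications

Standard: 125000 multiplications (50^3). Strassen: 117649 multiplications (7^6, after padding to 64x64). Strassen reduces 8 recursive multiplications to 7 at each level.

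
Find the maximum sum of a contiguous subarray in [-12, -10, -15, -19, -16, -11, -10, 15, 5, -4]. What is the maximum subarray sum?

Using Kadane's algorithm on [-12, -10, -15, -19, -16, -11, -10, 15, 5, -4]:

Scanning through the array:
Position 1 (value -10): max_ending_here = -10, max_so_far = -10
Position 2 (value -15): max_ending_here = -15, max_so_far = -10
Position 3 (value -19): max_ending_here = -19, max_so_far = -10
Position 4 (value -16): max_ending_here = -16, max_so_far = -10
Position 5 (value -11): max_ending_here = -11, max_so_far = -10
Position 6 (value -10): max_ending_here = -10, max_so_far = -10
Position 7 (value 15): max_ending_here = 15, max_so_far = 15
Position 8 (value 5): max_ending_here = 20, max_so_far = 20
Position 9 (value -4): max_ending_here = 16, max_so_far = 20

Maximum subarray: [15, 5]
Maximum sum: 20

The maximum subarray is [15, 5] with sum 20. This subarray runs from index 7 to index 8.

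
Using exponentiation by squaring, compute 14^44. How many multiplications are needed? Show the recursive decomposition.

Computing 14^44 by squaring (build up from 14^1; each line after the first costs one multiplication):

14^1 = 14
14^2 = (14^1)^2 = 14^2 = 196
14^4 = (14^2)^2 = 196^2 = 38416
14^5 = 14 * 14^4 = 14 * 38416 = 537824
14^10 = (14^5)^2 = 537824^2 = 289254654976
14^11 = 14 * 14^10 = 14 * 289254654976 = 4049565169664
14^22 = (14^11)^2 = 4049565169664^2 = 16398978063355821105872896
14^44 = (14^22)^2 = 16398978063355821105872896^2 = 268926481522425436988250652599945506664302107426816

Result: 268926481522425436988250652599945506664302107426816
Multiplications needed: 7 (7 lines after 14^1)

14^44 = 268926481522425436988250652599945506664302107426816. Using exponentiation by squaring, this requires 7 multiplications. The key idea: if the exponent is even, square the half-power; if odd, multiply by the base once.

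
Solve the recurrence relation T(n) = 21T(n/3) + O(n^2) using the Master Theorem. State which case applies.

Master Theorem for T(n) = 21T(n/3) + O(n^2):

a = 21, b = 3, c = 2
log_b(a) = log_3(21) = 2.7712

Case 1: c = 2 < log_3(21) = 2.7712
T(n) = O(n^(log_3 21))

For T(n) = 21T(n/3) + O(n^2): log_3(21) = 2.7712. This is Case 1 of the Master Theorem (c < log_b(a), work dominated by leaves), giving O(n^(log_3 21)).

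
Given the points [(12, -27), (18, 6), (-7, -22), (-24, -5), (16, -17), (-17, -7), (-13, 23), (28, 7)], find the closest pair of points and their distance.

Computing all pairwise distances among 8 points:

d((12, -27), (18, 6)) = 33.541
d((12, -27), (-7, -22)) = 19.6469
d((12, -27), (-24, -5)) = 42.19
d((12, -27), (16, -17)) = 10.7703
d((12, -27), (-17, -7)) = 35.2278
d((12, -27), (-13, 23)) = 55.9017
d((12, -27), (28, 7)) = 37.5766
d((18, 6), (-7, -22)) = 37.5366
d((18, 6), (-24, -5)) = 43.4166
d((18, 6), (16, -17)) = 23.0868
d((18, 6), (-17, -7)) = 37.3363
d((18, 6), (-13, 23)) = 35.3553
d((18, 6), (28, 7)) = 10.0499
d((-7, -22), (-24, -5)) = 24.0416
d((-7, -22), (16, -17)) = 23.5372
d((-7, -22), (-17, -7)) = 18.0278
d((-7, -22), (-13, 23)) = 45.3982
d((-7, -22), (28, 7)) = 45.4533
d((-24, -5), (16, -17)) = 41.7612
d((-24, -5), (-17, -7)) = 7.2801 <-- minimum
d((-24, -5), (-13, 23)) = 30.0832
d((-24, -5), (28, 7)) = 53.3667
d((16, -17), (-17, -7)) = 34.4819
d((16, -17), (-13, 23)) = 49.4065
d((16, -17), (28, 7)) = 26.8328
d((-17, -7), (-13, 23)) = 30.2655
d((-17, -7), (28, 7)) = 47.1275
d((-13, 23), (28, 7)) = 44.0114

Closest pair: (-24, -5) and (-17, -7) with distance 7.2801

The closest pair is (-24, -5) and (-17, -7) with Euclidean distance 7.2801. For 8 points, brute-force pairwise comparison is shown above. For large n, the divide-and-conquer algorithm (sort by x, recurse on halves, check the dividing strip) achieves O(n log n).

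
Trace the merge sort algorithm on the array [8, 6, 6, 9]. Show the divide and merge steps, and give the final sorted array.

Merge sort trace:

Split: [8, 6, 6, 9] -> [8, 6] and [6, 9]
  Split: [8, 6] -> [8] and [6]
  Merge: [8] + [6] -> [6, 8]
  Split: [6, 9] -> [6] and [9]
  Merge: [6] + [9] -> [6, 9]
Merge: [6, 8] + [6, 9] -> [6, 6, 8, 9]

Final sorted array: [6, 6, 8, 9]

The merge sort proceeds by recursively splitting the array and merging sorted halves.
After all merges, the sorted array is [6, 6, 8, 9].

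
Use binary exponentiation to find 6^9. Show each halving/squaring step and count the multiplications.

Computing 6^9 by squaring (build up from 6^1; each line after the first costs one multiplication):

6^1 = 6
6^2 = (6^1)^2 = 6^2 = 36
6^4 = (6^2)^2 = 36^2 = 1296
6^8 = (6^4)^2 = 1296^2 = 1679616
6^9 = 6 * 6^8 = 6 * 1679616 = 10077696

Result: 10077696
Multiplications needed: 4 (4 lines after 6^1)

6^9 = 10077696. Using exponentiation by squaring, this requires 4 multiplications. The key idea: if the exponent is even, square the half-power; if odd, multiply by the base once.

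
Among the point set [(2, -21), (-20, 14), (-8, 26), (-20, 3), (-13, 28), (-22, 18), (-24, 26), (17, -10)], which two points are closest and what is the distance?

Computing all pairwise distances among 8 points:

d((2, -21), (-20, 14)) = 41.3401
d((2, -21), (-8, 26)) = 48.0521
d((2, -21), (-20, 3)) = 32.5576
d((2, -21), (-13, 28)) = 51.2445
d((2, -21), (-22, 18)) = 45.793
d((2, -21), (-24, 26)) = 53.7122
d((2, -21), (17, -10)) = 18.6011
d((-20, 14), (-8, 26)) = 16.9706
d((-20, 14), (-20, 3)) = 11.0
d((-20, 14), (-13, 28)) = 15.6525
d((-20, 14), (-22, 18)) = 4.4721 <-- minimum
d((-20, 14), (-24, 26)) = 12.6491
d((-20, 14), (17, -10)) = 44.1022
d((-8, 26), (-20, 3)) = 25.9422
d((-8, 26), (-13, 28)) = 5.3852
d((-8, 26), (-22, 18)) = 16.1245
d((-8, 26), (-24, 26)) = 16.0
d((-8, 26), (17, -10)) = 43.8292
d((-20, 3), (-13, 28)) = 25.9615
d((-20, 3), (-22, 18)) = 15.1327
d((-20, 3), (-24, 26)) = 23.3452
d((-20, 3), (17, -10)) = 39.2173
d((-13, 28), (-22, 18)) = 13.4536
d((-13, 28), (-24, 26)) = 11.1803
d((-13, 28), (17, -10)) = 48.4149
d((-22, 18), (-24, 26)) = 8.2462
d((-22, 18), (17, -10)) = 48.0104
d((-24, 26), (17, -10)) = 54.5619

Closest pair: (-20, 14) and (-22, 18) with distance 4.4721

The closest pair is (-20, 14) and (-22, 18) with Euclidean distance 4.4721. For 8 points, brute-force pairwise comparison is shown above. For large n, the divide-and-conquer algorithm (sort by x, recurse on halves, check the dividing strip) achieves O(n log n).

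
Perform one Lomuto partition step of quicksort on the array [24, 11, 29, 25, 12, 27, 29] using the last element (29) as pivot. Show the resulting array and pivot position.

Lomuto partition with pivot = 29:

Initial array: [24, 11, 29, 25, 12, 27, 29]

arr[0]=24 <= 29: swap with position 0, array becomes [24, 11, 29, 25, 12, 27, 29]
arr[1]=11 <= 29: swap with position 1, array becomes [24, 11, 29, 25, 12, 27, 29]
arr[2]=29 <= 29: swap with position 2, array becomes [24, 11, 29, 25, 12, 27, 29]
arr[3]=25 <= 29: swap with position 3, array becomes [24, 11, 29, 25, 12, 27, 29]
arr[4]=12 <= 29: swap with position 4, array becomes [24, 11, 29, 25, 12, 27, 29]
arr[5]=27 <= 29: swap with position 5, array becomes [24, 11, 29, 25, 12, 27, 29]

Place pivot at position 6: [24, 11, 29, 25, 12, 27, 29]
Pivot position: 6

After partitioning with pivot 29, the array becomes [24, 11, 29, 25, 12, 27, 29]. The pivot is placed at index 6. All elements to the left of the pivot are <= 29, and all elements to the right are > 29.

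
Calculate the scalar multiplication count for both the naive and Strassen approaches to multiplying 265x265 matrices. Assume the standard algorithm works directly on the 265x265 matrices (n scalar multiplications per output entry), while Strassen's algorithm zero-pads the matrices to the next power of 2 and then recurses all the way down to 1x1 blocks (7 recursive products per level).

Matrix multiplication for 265x265 matrices:

Strassen's algorithm requires power-of-2 dimensions. Pad 265x265 to 512x512 (next power of 2).

Standard algorithm: 265^3 = 18609625 multiplications
Strassen's algorithm: 7^(log2(512)) = 7^9 = 40353607 multiplications
Difference: 18609625 - 40353607 = -21743982 (Strassen uses MORE here due to padding overhead — for small or just-over-power-of-2 n, padding can outweigh the per-level savings)

Standard: 18609625 multiplications (265^3). Strassen: 40353607 multiplications (7^9, after padding to 512x512). Strassen reduces 8 recursive multiplications to 7 at each level.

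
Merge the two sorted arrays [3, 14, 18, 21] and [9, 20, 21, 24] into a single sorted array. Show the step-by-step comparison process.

Merging process:

Compare 3 vs 9: take 3 from left. Merged: [3]
Compare 14 vs 9: take 9 from right. Merged: [3, 9]
Compare 14 vs 20: take 14 from left. Merged: [3, 9, 14]
Compare 18 vs 20: take 18 from left. Merged: [3, 9, 14, 18]
Compare 21 vs 20: take 20 from right. Merged: [3, 9, 14, 18, 20]
Compare 21 vs 21: take 21 from left. Merged: [3, 9, 14, 18, 20, 21]
Append remaining from right: [21, 24]. Merged: [3, 9, 14, 18, 20, 21, 21, 24]

Final merged array: [3, 9, 14, 18, 20, 21, 21, 24]
Total comparisons: 6

The merged array is [3, 9, 14, 18, 20, 21, 21, 24], requiring 6 comparisons. The merge step runs in O(n) time where n is the total number of elements.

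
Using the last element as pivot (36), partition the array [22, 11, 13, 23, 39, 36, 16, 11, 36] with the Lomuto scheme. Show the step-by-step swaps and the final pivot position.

Lomuto partition with pivot = 36:

Initial array: [22, 11, 13, 23, 39, 36, 16, 11, 36]

arr[0]=22 <= 36: swap with position 0, array becomes [22, 11, 13, 23, 39, 36, 16, 11, 36]
arr[1]=11 <= 36: swap with position 1, array becomes [22, 11, 13, 23, 39, 36, 16, 11, 36]
arr[2]=13 <= 36: swap with position 2, array becomes [22, 11, 13, 23, 39, 36, 16, 11, 36]
arr[3]=23 <= 36: swap with position 3, array becomes [22, 11, 13, 23, 39, 36, 16, 11, 36]
arr[4]=39 > 36: no swap
arr[5]=36 <= 36: swap with position 4, array becomes [22, 11, 13, 23, 36, 39, 16, 11, 36]
arr[6]=16 <= 36: swap with position 5, array becomes [22, 11, 13, 23, 36, 16, 39, 11, 36]
arr[7]=11 <= 36: swap with position 6, array becomes [22, 11, 13, 23, 36, 16, 11, 39, 36]

Place pivot at position 7: [22, 11, 13, 23, 36, 16, 11, 36, 39]
Pivot position: 7

After partitioning with pivot 36, the array becomes [22, 11, 13, 23, 36, 16, 11, 36, 39]. The pivot is placed at index 7. All elements to the left of the pivot are <= 36, and all elements to the right are > 36.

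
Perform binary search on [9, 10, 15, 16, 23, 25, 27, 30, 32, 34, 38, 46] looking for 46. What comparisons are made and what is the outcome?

Binary search for 46 in [9, 10, 15, 16, 23, 25, 27, 30, 32, 34, 38, 46]:

lo=0, hi=11, mid=5, arr[mid]=25 -> 25 < 46, search right half
lo=6, hi=11, mid=8, arr[mid]=32 -> 32 < 46, search right half
lo=9, hi=11, mid=10, arr[mid]=38 -> 38 < 46, search right half
lo=11, hi=11, mid=11, arr[mid]=46 -> Found target at index 11!

Binary search finds 46 at index 11 after 4 comparisons. The search repeatedly halves the search space by comparing with the middle element.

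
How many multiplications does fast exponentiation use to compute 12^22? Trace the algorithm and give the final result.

Computing 12^22 by squaring (build up from 12^1; each line after the first costs one multiplication):

12^1 = 12
12^2 = (12^1)^2 = 12^2 = 144
12^4 = (12^2)^2 = 144^2 = 20736
12^5 = 12 * 12^4 = 12 * 20736 = 248832
12^10 = (12^5)^2 = 248832^2 = 61917364224
12^11 = 12 * 12^10 = 12 * 61917364224 = 743008370688
12^22 = (12^11)^2 = 743008370688^2 = 552061438912436417593344

Result: 552061438912436417593344
Multiplications needed: 6 (6 lines after 12^1)

12^22 = 552061438912436417593344. Using exponentiation by squaring, this requires 6 multiplications. The key idea: if the exponent is even, square the half-power; if odd, multiply by the base once.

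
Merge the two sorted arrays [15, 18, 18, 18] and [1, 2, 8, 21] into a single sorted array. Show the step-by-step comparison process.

Merging process:

Compare 15 vs 1: take 1 from right. Merged: [1]
Compare 15 vs 2: take 2 from right. Merged: [1, 2]
Compare 15 vs 8: take 8 from right. Merged: [1, 2, 8]
Compare 15 vs 21: take 15 from left. Merged: [1, 2, 8, 15]
Compare 18 vs 21: take 18 from left. Merged: [1, 2, 8, 15, 18]
Compare 18 vs 21: take 18 from left. Merged: [1, 2, 8, 15, 18, 18]
Compare 18 vs 21: take 18 from left. Merged: [1, 2, 8, 15, 18, 18, 18]
Append remaining from right: [21]. Merged: [1, 2, 8, 15, 18, 18, 18, 21]

Final merged array: [1, 2, 8, 15, 18, 18, 18, 21]
Total comparisons: 7

The merged array is [1, 2, 8, 15, 18, 18, 18, 21], requiring 7 comparisons. The merge step runs in O(n) time where n is the total number of elements.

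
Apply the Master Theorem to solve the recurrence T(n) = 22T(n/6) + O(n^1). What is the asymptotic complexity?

Master Theorem for T(n) = 22T(n/6) + O(n^1):

a = 22, b = 6, c = 1
log_b(a) = log_6(22) = 1.7251

Case 1: c = 1 < log_6(22) = 1.7251
T(n) = O(n^(log_6 22))

For T(n) = 22T(n/6) + O(n^1): log_6(22) = 1.7251. This is Case 1 of the Master Theorem (c < log_b(a), work dominated by leaves), giving O(n^(log_6 22)).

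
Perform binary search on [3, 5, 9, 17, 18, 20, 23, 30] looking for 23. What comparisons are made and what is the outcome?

Binary search for 23 in [3, 5, 9, 17, 18, 20, 23, 30]:

lo=0, hi=7, mid=3, arr[mid]=17 -> 17 < 23, search right half
lo=4, hi=7, mid=5, arr[mid]=20 -> 20 < 23, search right half
lo=6, hi=7, mid=6, arr[mid]=23 -> Found target at index 6!

Binary search finds 23 at index 6 after 3 comparisons. The search repeatedly halves the search space by comparing with the middle element.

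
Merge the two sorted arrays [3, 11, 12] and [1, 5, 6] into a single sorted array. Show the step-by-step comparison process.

Merging process:

Compare 3 vs 1: take 1 from right. Merged: [1]
Compare 3 vs 5: take 3 from left. Merged: [1, 3]
Compare 11 vs 5: take 5 from right. Merged: [1, 3, 5]
Compare 11 vs 6: take 6 from right. Merged: [1, 3, 5, 6]
Append remaining from left: [11, 12]. Merged: [1, 3, 5, 6, 11, 12]

Final merged array: [1, 3, 5, 6, 11, 12]
Total comparisons: 4

The merged array is [1, 3, 5, 6, 11, 12], requiring 4 comparisons. The merge step runs in O(n) time where n is the total number of elements.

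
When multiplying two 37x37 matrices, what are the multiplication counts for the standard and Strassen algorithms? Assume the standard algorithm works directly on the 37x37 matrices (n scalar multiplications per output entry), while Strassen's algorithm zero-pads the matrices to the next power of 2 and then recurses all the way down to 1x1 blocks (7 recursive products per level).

Matrix multiplication for 37x37 matrices:

Strassen's algorithm requires power-of-2 dimensions. Pad 37x37 to 64x64 (next power of 2).

Standard algorithm: 37^3 = 50653 multiplications
Strassen's algorithm: 7^(log2(64)) = 7^6 = 117649 multiplications
Difference: 50653 - 117649 = -66996 (Strassen uses MORE here due to padding overhead — for small or just-over-power-of-2 n, padding can outweigh the per-level savings)

Standard: 50653 multiplications (37^3). Strassen: 117649 multiplications (7^6, after padding to 64x64). Strassen reduces 8 recursive multiplications to 7 at each level.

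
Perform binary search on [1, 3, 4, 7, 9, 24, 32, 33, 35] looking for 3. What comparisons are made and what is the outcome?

Binary search for 3 in [1, 3, 4, 7, 9, 24, 32, 33, 35]:

lo=0, hi=8, mid=4, arr[mid]=9 -> 9 > 3, search left half
lo=0, hi=3, mid=1, arr[mid]=3 -> Found target at index 1!

Binary search finds 3 at index 1 after 2 comparisons. The search repeatedly halves the search space by comparing with the middle element.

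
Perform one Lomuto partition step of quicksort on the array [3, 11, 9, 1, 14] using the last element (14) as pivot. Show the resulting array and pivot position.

Lomuto partition with pivot = 14:

Initial array: [3, 11, 9, 1, 14]

arr[0]=3 <= 14: swap with position 0, array becomes [3, 11, 9, 1, 14]
arr[1]=11 <= 14: swap with position 1, array becomes [3, 11, 9, 1, 14]
arr[2]=9 <= 14: swap with position 2, array becomes [3, 11, 9, 1, 14]
arr[3]=1 <= 14: swap with position 3, array becomes [3, 11, 9, 1, 14]

Place pivot at position 4: [3, 11, 9, 1, 14]
Pivot position: 4

After partitioning with pivot 14, the array becomes [3, 11, 9, 1, 14]. The pivot is placed at index 4. All elements to the left of the pivot are <= 14, and all elements to the right are > 14.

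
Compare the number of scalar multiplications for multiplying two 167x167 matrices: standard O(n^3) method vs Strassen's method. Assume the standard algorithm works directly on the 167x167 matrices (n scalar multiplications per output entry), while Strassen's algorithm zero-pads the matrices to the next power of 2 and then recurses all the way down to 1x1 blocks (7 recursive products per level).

Matrix multiplication for 167x167 matrices:

Strassen's algorithm requires power-of-2 dimensions. Pad 167x167 to 256x256 (next power of 2).

Standard algorithm: 167^3 = 4657463 multiplications
Strassen's algorithm: 7^(log2(256)) = 7^8 = 5764801 multiplications
Difference: 4657463 - 5764801 = -1107338 (Strassen uses MORE here due to padding overhead — for small or just-over-power-of-2 n, padding can outweigh the per-level savings)

Standard: 4657463 multiplications (167^3). Strassen: 5764801 multiplications (7^8, after padding to 256x256). Strassen reduces 8 recursive multiplications to 7 at each level.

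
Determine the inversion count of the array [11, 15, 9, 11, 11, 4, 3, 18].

Finding inversions in [11, 15, 9, 11, 11, 4, 3, 18]:

(0, 2): arr[0]=11 > arr[2]=9
(0, 5): arr[0]=11 > arr[5]=4
(0, 6): arr[0]=11 > arr[6]=3
(1, 2): arr[1]=15 > arr[2]=9
(1, 3): arr[1]=15 > arr[3]=11
(1, 4): arr[1]=15 > arr[4]=11
(1, 5): arr[1]=15 > arr[5]=4
(1, 6): arr[1]=15 > arr[6]=3
(2, 5): arr[2]=9 > arr[5]=4
(2, 6): arr[2]=9 > arr[6]=3
(3, 5): arr[3]=11 > arr[5]=4
(3, 6): arr[3]=11 > arr[6]=3
(4, 5): arr[4]=11 > arr[5]=4
(4, 6): arr[4]=11 > arr[6]=3
(5, 6): arr[5]=4 > arr[6]=3

Total inversions: 15

The array has 15 inversion(s): (0,2), (0,5), (0,6), (1,2), (1,3), (1,4), (1,5), (1,6), (2,5), (2,6), (3,5), (3,6), (4,5), (4,6), (5,6). Each pair (i,j) satisfies i < j and arr[i] > arr[j].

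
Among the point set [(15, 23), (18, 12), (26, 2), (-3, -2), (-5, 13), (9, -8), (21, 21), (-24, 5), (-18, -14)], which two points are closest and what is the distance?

Computing all pairwise distances among 9 points:

d((15, 23), (18, 12)) = 11.4018
d((15, 23), (26, 2)) = 23.7065
d((15, 23), (-3, -2)) = 30.8058
d((15, 23), (-5, 13)) = 22.3607
d((15, 23), (9, -8)) = 31.5753
d((15, 23), (21, 21)) = 6.3246 <-- minimum
d((15, 23), (-24, 5)) = 42.9535
d((15, 23), (-18, -14)) = 49.5782
d((18, 12), (26, 2)) = 12.8062
d((18, 12), (-3, -2)) = 25.2389
d((18, 12), (-5, 13)) = 23.0217
d((18, 12), (9, -8)) = 21.9317
d((18, 12), (21, 21)) = 9.4868
d((18, 12), (-24, 5)) = 42.5793
d((18, 12), (-18, -14)) = 44.4072
d((26, 2), (-3, -2)) = 29.2746
d((26, 2), (-5, 13)) = 32.8938
d((26, 2), (9, -8)) = 19.7231
d((26, 2), (21, 21)) = 19.6469
d((26, 2), (-24, 5)) = 50.0899
d((26, 2), (-18, -14)) = 46.8188
d((-3, -2), (-5, 13)) = 15.1327
d((-3, -2), (9, -8)) = 13.4164
d((-3, -2), (21, 21)) = 33.2415
d((-3, -2), (-24, 5)) = 22.1359
d((-3, -2), (-18, -14)) = 19.2094
d((-5, 13), (9, -8)) = 25.2389
d((-5, 13), (21, 21)) = 27.2029
d((-5, 13), (-24, 5)) = 20.6155
d((-5, 13), (-18, -14)) = 29.9666
d((9, -8), (21, 21)) = 31.3847
d((9, -8), (-24, 5)) = 35.4683
d((9, -8), (-18, -14)) = 27.6586
d((21, 21), (-24, 5)) = 47.7598
d((21, 21), (-18, -14)) = 52.4023
d((-24, 5), (-18, -14)) = 19.9249

Closest pair: (15, 23) and (21, 21) with distance 6.3246

The closest pair is (15, 23) and (21, 21) with Euclidean distance 6.3246. For 9 points, brute-force pairwise comparison is shown above. For large n, the divide-and-conquer algorithm (sort by x, recurse on halves, check the dividing strip) achieves O(n log n).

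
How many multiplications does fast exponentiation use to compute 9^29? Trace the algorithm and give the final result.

Computing 9^29 by squaring (build up from 9^1; each line after the first costs one multiplication):

9^1 = 9
9^2 = (9^1)^2 = 9^2 = 81
9^3 = 9 * 9^2 = 9 * 81 = 729
9^6 = (9^3)^2 = 729^2 = 531441
9^7 = 9 * 9^6 = 9 * 531441 = 4782969
9^14 = (9^7)^2 = 4782969^2 = 22876792454961
9^28 = (9^14)^2 = 22876792454961^2 = 523347633027360537213511521
9^29 = 9 * 9^28 = 9 * 523347633027360537213511521 = 4710128697246244834921603689

Result: 4710128697246244834921603689
Multiplications needed: 7 (7 lines after 9^1)

9^29 = 4710128697246244834921603689. Using exponentiation by squaring, this requires 7 multiplications. The key idea: if the exponent is even, square the half-power; if odd, multiply by the base once.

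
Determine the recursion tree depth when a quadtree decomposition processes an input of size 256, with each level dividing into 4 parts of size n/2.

For divide and conquer with division factor 2:

Problem sizes at each level:
Level 0: 256
Level 1: 128
Level 2: 64
Level 3: 32
Level 4: 16
Level 5: 8
Level 6: 4
Level 7: 2
Level 8: 1

The root is level 0 and the size-1 base case is level 8 (the tree spans levels 0 through 8, i.e. 9 levels counting the root), so the depth is the number of divisions: log_2(256) = 8

The recursion tree depth is log_2(256) = 8. At each level, the problem size is divided by 2, so it takes 8 divisions to reduce to a base case of size 1. The algorithm makes 4 recursive calls at each level.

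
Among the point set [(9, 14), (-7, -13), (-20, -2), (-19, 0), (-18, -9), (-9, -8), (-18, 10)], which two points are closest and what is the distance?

Computing all pairwise distances among 7 points:

d((9, 14), (-7, -13)) = 31.3847
d((9, 14), (-20, -2)) = 33.121
d((9, 14), (-19, 0)) = 31.305
d((9, 14), (-18, -9)) = 35.4683
d((9, 14), (-9, -8)) = 28.4253
d((9, 14), (-18, 10)) = 27.2947
d((-7, -13), (-20, -2)) = 17.0294
d((-7, -13), (-19, 0)) = 17.6918
d((-7, -13), (-18, -9)) = 11.7047
d((-7, -13), (-9, -8)) = 5.3852
d((-7, -13), (-18, 10)) = 25.4951
d((-20, -2), (-19, 0)) = 2.2361 <-- minimum
d((-20, -2), (-18, -9)) = 7.2801
d((-20, -2), (-9, -8)) = 12.53
d((-20, -2), (-18, 10)) = 12.1655
d((-19, 0), (-18, -9)) = 9.0554
d((-19, 0), (-9, -8)) = 12.8062
d((-19, 0), (-18, 10)) = 10.0499
d((-18, -9), (-9, -8)) = 9.0554
d((-18, -9), (-18, 10)) = 19.0
d((-9, -8), (-18, 10)) = 20.1246

Closest pair: (-20, -2) and (-19, 0) with distance 2.2361

The closest pair is (-20, -2) and (-19, 0) with Euclidean distance 2.2361. For 7 points, brute-force pairwise comparison is shown above. For large n, the divide-and-conquer algorithm (sort by x, recurse on halves, check the dividing strip) achieves O(n log n).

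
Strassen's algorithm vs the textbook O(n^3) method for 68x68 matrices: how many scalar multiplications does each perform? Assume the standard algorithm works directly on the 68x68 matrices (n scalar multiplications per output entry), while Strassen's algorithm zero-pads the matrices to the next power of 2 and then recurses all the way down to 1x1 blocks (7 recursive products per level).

Matrix multiplication for 68x68 matrices:

Strassen's algorithm requires power-of-2 dimensions. Pad 68x68 to 128x128 (next power of 2).

Standard algorithm: 68^3 = 314432 multiplications
Strassen's algorithm: 7^(log2(128)) = 7^7 = 823543 multiplications
Difference: 314432 - 823543 = -509111 (Strassen uses MORE here due to padding overhead — for small or just-over-power-of-2 n, padding can outweigh the per-level savings)

Standard: 314432 multiplications (68^3). Strassen: 823543 multiplications (7^7, after padding to 128x128). Strassen reduces 8 recursive multiplications to 7 at each level.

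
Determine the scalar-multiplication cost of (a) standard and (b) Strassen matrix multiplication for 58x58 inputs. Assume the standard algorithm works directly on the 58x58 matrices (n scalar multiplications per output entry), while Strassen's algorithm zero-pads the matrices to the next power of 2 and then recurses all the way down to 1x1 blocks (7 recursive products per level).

Matrix multiplication for 58x58 matrices:

Strassen's algorithm requires power-of-2 dimensions. Pad 58x58 to 64x64 (next power of 2).

Standard algorithm: 58^3 = 195112 multiplications
Strassen's algorithm: 7^(log2(64)) = 7^6 = 117649 multiplications
Savings: 195112 - 117649 = 77463 multiplications

Standard: 195112 multiplications (58^3). Strassen: 117649 multiplications (7^6, after padding to 64x64). Strassen reduces 8 recursive multiplications to 7 at each level.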